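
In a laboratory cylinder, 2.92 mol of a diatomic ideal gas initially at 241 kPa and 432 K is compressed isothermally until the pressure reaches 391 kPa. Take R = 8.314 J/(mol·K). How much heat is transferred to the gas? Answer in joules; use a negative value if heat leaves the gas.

V₁ = nRT₁/P₁ = 2.92×8.314×432/241 = 43.5 L.
Isothermal: T stays 432 K; PV = const ⇒ V₂ = 26.8 L, P₂ = 391 kPa.
ΔU = 0 (ideal gas, T constant).
W = nRT ln(V₂/V₁) = 2.92×8.314×432×ln(0.616) = -5080 J.
Q = ΔU + W = -5080 J.

-5080 J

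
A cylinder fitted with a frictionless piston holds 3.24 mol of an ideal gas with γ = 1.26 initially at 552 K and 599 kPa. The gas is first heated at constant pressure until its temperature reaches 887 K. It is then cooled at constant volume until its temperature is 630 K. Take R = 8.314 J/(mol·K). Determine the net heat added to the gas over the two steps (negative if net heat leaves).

V₁ = nRT₁/P₁ = 3.24×8.314×552/599 = 24.8 L.
Step 1 — Isobaric: P stays 599 kPa; V/T = const ⇒ T₂ = 887 K, V₂ = 39.9 L.
W = PΔV = 599×(39.9−24.8) kPa·L = 9020 J.
ΔU = nCvΔT = 3.24×32.0×(887−552) = 34700 J.
Q = ΔU + W = nCpΔT = 43700 J.
State after step 1: P = 599 kPa, V = 39.9 L, T = 887 K.
Step 2 — Isochoric: V stays 39.9 L; P/T = const ⇒ T₂ = 630 K, P₂ = 425 kPa.
W = 0 (no volume change).
ΔU = nCvΔT = 3.24×32.0×(630−887) = -26600 J.
Q = ΔU = -26600 J.
Net over both steps: W = 9020 J, Q = 17100 J, ΔU = 8080 J.

17100 J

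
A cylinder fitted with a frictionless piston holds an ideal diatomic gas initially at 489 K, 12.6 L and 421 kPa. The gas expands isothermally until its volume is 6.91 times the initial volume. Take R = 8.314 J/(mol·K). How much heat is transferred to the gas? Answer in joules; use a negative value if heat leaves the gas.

10300 J

n = P₁V₁/(RT₁) = 421×12.6/(8.314×489) = 1.30 mol.
Isothermal: T stays 489 K; PV = const ⇒ V₂ = 87.1 L, P₂ = 60.9 kPa.
ΔU = 0 (ideal gas, T constant).
W = nRT ln(V₂/V₁) = 1.30×8.314×489×ln(6.91) = 10300 J.
Q = ΔU + W = 10300 J.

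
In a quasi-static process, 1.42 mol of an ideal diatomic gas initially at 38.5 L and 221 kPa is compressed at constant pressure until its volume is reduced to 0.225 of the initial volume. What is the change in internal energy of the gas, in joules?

-16500 J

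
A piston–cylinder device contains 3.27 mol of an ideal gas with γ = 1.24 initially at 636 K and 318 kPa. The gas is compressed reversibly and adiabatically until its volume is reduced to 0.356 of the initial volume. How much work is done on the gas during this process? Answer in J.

20300 J

V₁ = nRT₁/P₁ = 3.27×8.314×636/318 = 54.4 L.
Adiabatic: TV^(γ−1) = const ⇒ T₂ = 636×(2.81)^0.240 = 815 K; PV^γ = const ⇒ P₂ = 1140 kPa.
ΔU = nCvΔT = 3.27×34.6×(815−636) = 20300 J.
Q = 0 for an adiabatic process, so W = −ΔU = -20300 J.
Work done on the gas = −W_by = 20300 J.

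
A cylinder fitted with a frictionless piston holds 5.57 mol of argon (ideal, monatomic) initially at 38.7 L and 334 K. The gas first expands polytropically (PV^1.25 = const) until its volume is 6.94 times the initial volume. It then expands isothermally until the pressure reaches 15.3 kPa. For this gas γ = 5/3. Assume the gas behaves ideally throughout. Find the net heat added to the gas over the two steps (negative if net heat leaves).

P₁ = nRT₁/V₁ = 5.57×8.314×334/38.7 = 400 kPa.
Step 1 — Polytropic n=1.25: T₂ = T₁(V₁/V₂)^(n−1) = 334×(0.144)^0.25 = 206 K; P₂ = P₁(V₁/V₂)^n = 35.5 kPa.
W = (P₁V₁−P₂V₂)/(n−1) = (400×38.7−35.5×269)/0.25 = 23800 J.
ΔU = nCvΔT = 5.57×12.5×(206−334) = -8910 J.
Q = ΔU + W = 14800 J.
State after step 1: P = 35.5 kPa, V = 269 L, T = 206 K.
Step 2 — Isothermal: T stays 206 K; PV = const ⇒ V₂ = 623 L, P₂ = 15.3 kPa.
ΔU = 0 (ideal gas, T constant).
W = nRT ln(V₂/V₁) = 5.57×8.314×206×ln(2.32) = 8020 J.
Q = ΔU + W = 8020 J.
Net over both steps: W = 31800 J, Q = 22900 J, ΔU = -8910 J.

22900 J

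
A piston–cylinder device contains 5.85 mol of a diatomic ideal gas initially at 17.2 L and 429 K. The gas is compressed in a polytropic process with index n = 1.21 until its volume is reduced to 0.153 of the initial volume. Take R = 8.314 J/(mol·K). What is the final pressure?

11800 kPa

P₁ = nRT₁/V₁ = 5.85×8.314×429/17.2 = 1210 kPa.
Polytropic n=1.21: T₂ = T₁(V₁/V₂)^(n−1) = 429×(6.54)^0.21 = 636 K; P₂ = P₁(V₁/V₂)^n = 11800 kPa.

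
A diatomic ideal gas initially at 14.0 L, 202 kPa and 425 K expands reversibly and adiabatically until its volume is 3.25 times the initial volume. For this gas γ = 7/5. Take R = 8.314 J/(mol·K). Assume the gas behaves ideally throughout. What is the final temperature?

265 K

Adiabatic: TV^(γ−1) = const ⇒ T₂ = 425×(0.308)^0.400 = 265 K; PV^γ = const ⇒ P₂ = 38.8 kPa.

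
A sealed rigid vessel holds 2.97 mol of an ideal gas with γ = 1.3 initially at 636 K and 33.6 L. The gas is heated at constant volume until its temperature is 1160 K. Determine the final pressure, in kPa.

852 kPa

P₁ = nRT₁/V₁ = 2.97×8.314×636/33.6 = 467 kPa.
Isochoric: V stays 33.6 L; P/T = const ⇒ T₂ = 1160 K, P₂ = 852 kPa.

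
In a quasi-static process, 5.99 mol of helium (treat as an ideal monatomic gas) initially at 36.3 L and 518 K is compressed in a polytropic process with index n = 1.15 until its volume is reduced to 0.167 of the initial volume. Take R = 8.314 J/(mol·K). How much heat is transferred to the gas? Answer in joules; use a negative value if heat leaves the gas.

-41000 J

P₁ = nRT₁/V₁ = 5.99×8.314×518/36.3 = 711 kPa.
Polytropic n=1.15: T₂ = T₁(V₁/V₂)^(n−1) = 518×(5.99)^0.15 = 678 K; P₂ = P₁(V₁/V₂)^n = 5570 kPa.
W = (P₁V₁−P₂V₂)/(n−1) = (711×36.3−5570×6.06)/0.15 = -53000 J.
ΔU = nCvΔT = 5.99×12.5×(678−518) = 11900 J.
Q = ΔU + W = -41000 J.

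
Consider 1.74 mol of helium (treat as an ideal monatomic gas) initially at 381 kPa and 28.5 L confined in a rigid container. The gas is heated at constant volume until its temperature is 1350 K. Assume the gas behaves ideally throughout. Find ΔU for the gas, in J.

13000 J

T₁ = P₁V₁/(nR) = 381×28.5/(1.74×8.314) = 751 K.
Isochoric: V stays 28.5 L; P/T = const ⇒ T₂ = 1350 K, P₂ = 685 kPa.
For an ideal gas ΔU = nCvΔT with Cv = (3/2)R = 12.5 J/(mol·K).
ΔU = 1.74×12.5×(1350−751) = 13000 J.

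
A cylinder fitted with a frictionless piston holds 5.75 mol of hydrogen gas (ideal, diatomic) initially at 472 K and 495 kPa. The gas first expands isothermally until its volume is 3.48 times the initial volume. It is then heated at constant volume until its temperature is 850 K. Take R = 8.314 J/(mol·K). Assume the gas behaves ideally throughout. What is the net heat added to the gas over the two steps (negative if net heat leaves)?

73300 J

V₁ = nRT₁/P₁ = 5.75×8.314×472/495 = 45.6 L.
Step 1 — Isothermal: T stays 472 K; PV = const ⇒ V₂ = 159 L, P₂ = 142 kPa.
ΔU = 0 (ideal gas, T constant).
W = nRT ln(V₂/V₁) = 5.75×8.314×472×ln(3.48) = 28100 J.
Q = ΔU + W = 28100 J.
State after step 1: P = 142 kPa, V = 159 L, T = 472 K.
Step 2 — Isochoric: V stays 159 L; P/T = const ⇒ T₂ = 850 K, P₂ = 256 kPa.
W = 0 (no volume change).
ΔU = nCvΔT = 5.75×20.8×(850−472) = 45200 J.
Q = ΔU = 45200 J.
Net over both steps: W = 28100 J, Q = 73300 J, ΔU = 45200 J.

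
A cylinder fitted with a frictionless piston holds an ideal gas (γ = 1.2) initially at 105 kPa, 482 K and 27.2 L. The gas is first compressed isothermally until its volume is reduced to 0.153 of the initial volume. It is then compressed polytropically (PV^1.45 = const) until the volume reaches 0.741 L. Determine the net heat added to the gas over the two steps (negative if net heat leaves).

3950 J

n = P₁V₁/(RT₁) = 105×27.2/(8.314×482) = 0.713 mol.
Step 1 — Isothermal: T stays 482 K; PV = const ⇒ V₂ = 4.16 L, P₂ = 686 kPa.
ΔU = 0 (ideal gas, T constant).
W = nRT ln(V₂/V₁) = 0.713×8.314×482×ln(0.153) = -5360 J.
Q = ΔU + W = -5360 J.
State after step 1: P = 686 kPa, V = 4.16 L, T = 482 K.
Step 2 — Polytropic n=1.45: T₂ = T₁(V₁/V₂)^(n−1) = 482×(5.62)^0.45 = 1050 K; P₂ = P₁(V₁/V₂)^n = 8380 kPa.
W = (P₁V₁−P₂V₂)/(n−1) = (686×4.16−8380×0.741)/0.45 = -7450 J.
ΔU = nCvΔT = 0.713×41.6×(1050−482) = 16800 J.
Q = ΔU + W = 9310 J.
Net over both steps: W = -12800 J, Q = 3950 J, ΔU = 16800 J.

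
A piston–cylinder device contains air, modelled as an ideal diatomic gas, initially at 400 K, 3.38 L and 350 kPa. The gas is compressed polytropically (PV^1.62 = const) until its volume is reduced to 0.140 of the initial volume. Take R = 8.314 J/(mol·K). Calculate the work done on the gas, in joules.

n = P₁V₁/(RT₁) = 350×3.38/(8.314×400) = 0.356 mol.
Polytropic n=1.62: T₂ = T₁(V₁/V₂)^(n−1) = 400×(7.14)^0.62 = 1350 K; P₂ = P₁(V₁/V₂)^n = 8460 kPa.
W = (P₁V₁−P₂V₂)/(n−1) = (350×3.38−8460×0.473)/0.62 = -4550 J.
Work done on the gas = −W_by = 4550 J.

4550 J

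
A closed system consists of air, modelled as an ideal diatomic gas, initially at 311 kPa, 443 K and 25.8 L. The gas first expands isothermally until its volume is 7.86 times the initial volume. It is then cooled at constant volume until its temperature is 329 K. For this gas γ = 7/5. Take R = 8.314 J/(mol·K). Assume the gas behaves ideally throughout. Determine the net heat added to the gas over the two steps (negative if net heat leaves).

11400 J

n = P₁V₁/(RT₁) = 311×25.8/(8.314×443) = 2.18 mol.
Step 1 — Isothermal: T stays 443 K; PV = const ⇒ V₂ = 203 L, P₂ = 39.6 kPa.
ΔU = 0 (ideal gas, T constant).
W = nRT ln(V₂/V₁) = 2.18×8.314×443×ln(7.86) = 16500 J.
Q = ΔU + W = 16500 J.
State after step 1: P = 39.6 kPa, V = 203 L, T = 443 K.
Step 2 — Isochoric: V stays 203 L; P/T = const ⇒ T₂ = 329 K, P₂ = 29.4 kPa.
W = 0 (no volume change).
ΔU = nCvΔT = 2.18×20.8×(329−443) = -5160 J.
Q = ΔU = -5160 J.
Net over both steps: W = 16500 J, Q = 11400 J, ΔU = -5160 J.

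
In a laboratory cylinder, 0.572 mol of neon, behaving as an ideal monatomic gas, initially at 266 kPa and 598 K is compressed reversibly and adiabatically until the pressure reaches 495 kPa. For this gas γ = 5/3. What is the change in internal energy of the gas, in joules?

V₁ = nRT₁/P₁ = 0.572×8.314×598/266 = 10.7 L.
Adiabatic: T₂/T₁ = (P₂/P₁)^((γ−1)/γ) ⇒ T₂ = 598×(1.86)^0.400 = 767 K; V₂ = 7.37 L.
For an ideal gas ΔU = nCvΔT with Cv = (3/2)R = 12.5 J/(mol·K).
ΔU = 0.572×12.5×(767−598) = 1200 J.

1200 J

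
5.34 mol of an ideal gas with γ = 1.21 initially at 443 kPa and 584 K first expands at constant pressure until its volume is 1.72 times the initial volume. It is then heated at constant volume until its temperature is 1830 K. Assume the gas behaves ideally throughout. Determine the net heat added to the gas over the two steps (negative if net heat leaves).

V₁ = nRT₁/P₁ = 5.34×8.314×584/443 = 58.5 L.
Step 1 — Isobaric: P stays 443 kPa; V/T = const ⇒ T₂ = 1000 K, V₂ = 101 L.
W = PΔV = 443×(101−58.5) kPa·L = 18700 J.
ΔU = nCvΔT = 5.34×39.6×(1000−584) = 88900 J.
Q = ΔU + W = nCpΔT = 108000 J.
State after step 1: P = 443 kPa, V = 101 L, T = 1000 K.
Step 2 — Isochoric: V stays 101 L; P/T = const ⇒ T₂ = 1830 K, P₂ = 807 kPa.
W = 0 (no volume change).
ΔU = nCvΔT = 5.34×39.6×(1830−1000) = 175000 J.
Q = ΔU = 175000 J.
Net over both steps: W = 18700 J, Q = 282000 J, ΔU = 263000 J.

282000 J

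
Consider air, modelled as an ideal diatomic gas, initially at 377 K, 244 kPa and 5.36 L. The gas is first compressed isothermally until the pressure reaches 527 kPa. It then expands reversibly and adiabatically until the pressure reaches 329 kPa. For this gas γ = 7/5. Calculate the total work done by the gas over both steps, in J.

n = P₁V₁/(RT₁) = 244×5.36/(8.314×377) = 0.417 mol.
Step 1 — Isothermal: T stays 377 K; PV = const ⇒ V₂ = 2.48 L, P₂ = 527 kPa.
ΔU = 0 (ideal gas, T constant).
W = nRT ln(V₂/V₁) = 0.417×8.314×377×ln(0.463) = -1010 J.
Q = ΔU + W = -1010 J.
State after step 1: P = 527 kPa, V = 2.48 L, T = 377 K.
Step 2 — Adiabatic: T₂/T₁ = (P₂/P₁)^((γ−1)/γ) ⇒ T₂ = 377×(0.624)^0.286 = 330 K; V₂ = 3.47 L.
ΔU = nCvΔT = 0.417×20.8×(330−377) = -412 J.
Q = 0 for an adiabatic process, so W = −ΔU = 412 J.
Net over both steps: W = -595 J, Q = -1010 J, ΔU = -412 J.

-595 J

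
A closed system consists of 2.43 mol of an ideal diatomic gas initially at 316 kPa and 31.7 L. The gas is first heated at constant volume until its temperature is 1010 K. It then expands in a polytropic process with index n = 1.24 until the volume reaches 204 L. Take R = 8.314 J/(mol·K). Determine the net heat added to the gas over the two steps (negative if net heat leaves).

38200 J

T₁ = P₁V₁/(nR) = 316×31.7/(2.43×8.314) = 496 K.
Step 1 — Isochoric: V stays 31.7 L; P/T = const ⇒ T₂ = 1010 K, P₂ = 644 kPa.
W = 0 (no volume change).
ΔU = nCvΔT = 2.43×20.8×(1010−496) = 26000 J.
Q = ΔU = 26000 J.
State after step 1: P = 644 kPa, V = 31.7 L, T = 1010 K.
Step 2 — Polytropic n=1.24: T₂ = T₁(V₁/V₂)^(n−1) = 1010×(0.155)^0.24 = 646 K; P₂ = P₁(V₁/V₂)^n = 64.0 kPa.
W = (P₁V₁−P₂V₂)/(n−1) = (644×31.7−64.0×204)/0.24 = 30600 J.
ΔU = nCvΔT = 2.43×20.8×(646−1010) = -18400 J.
Q = ΔU + W = 12300 J.
Net over both steps: W = 30600 J, Q = 38200 J, ΔU = 7590 J.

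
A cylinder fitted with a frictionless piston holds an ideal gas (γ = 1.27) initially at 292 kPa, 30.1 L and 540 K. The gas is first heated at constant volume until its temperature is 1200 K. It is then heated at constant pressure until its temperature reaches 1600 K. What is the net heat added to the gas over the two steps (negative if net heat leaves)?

70400 J

n = P₁V₁/(RT₁) = 292×30.1/(8.314×540) = 1.96 mol.
Step 1 — Isochoric: V stays 30.1 L; P/T = const ⇒ T₂ = 1200 K, P₂ = 649 kPa.
W = 0 (no volume change).
ΔU = nCvΔT = 1.96×30.8×(1200−540) = 39800 J.
Q = ΔU = 39800 J.
State after step 1: P = 649 kPa, V = 30.1 L, T = 1200 K.
Step 2 — Isobaric: P stays 649 kPa; V/T = const ⇒ T₂ = 1600 K, V₂ = 40.1 L.
W = PΔV = 649×(40.1−30.1) kPa·L = 6510 J.
ΔU = nCvΔT = 1.96×30.8×(1600−1200) = 24100 J.
Q = ΔU + W = nCpΔT = 30600 J.
Net over both steps: W = 6510 J, Q = 70400 J, ΔU = 63900 J.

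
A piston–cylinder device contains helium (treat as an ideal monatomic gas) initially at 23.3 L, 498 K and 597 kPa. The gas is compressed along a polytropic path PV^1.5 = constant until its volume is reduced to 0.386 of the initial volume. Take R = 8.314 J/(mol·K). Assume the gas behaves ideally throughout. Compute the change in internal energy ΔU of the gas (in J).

12700 J

n = P₁V₁/(RT₁) = 597×23.3/(8.314×498) = 3.36 mol.
Polytropic n=1.5: T₂ = T₁(V₁/V₂)^(n−1) = 498×(2.59)^0.50 = 802 K; P₂ = P₁(V₁/V₂)^n = 2490 kPa.
For an ideal gas ΔU = nCvΔT with Cv = (3/2)R = 12.5 J/(mol·K).
ΔU = 3.36×12.5×(802−498) = 12700 J.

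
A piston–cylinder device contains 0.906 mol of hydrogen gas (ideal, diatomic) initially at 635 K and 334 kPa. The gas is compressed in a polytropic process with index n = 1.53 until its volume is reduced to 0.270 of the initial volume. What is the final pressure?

V₁ = nRT₁/P₁ = 0.906×8.314×635/334 = 14.3 L.
Polytropic n=1.53: T₂ = T₁(V₁/V₂)^(n−1) = 635×(3.70)^0.53 = 1270 K; P₂ = P₁(V₁/V₂)^n = 2480 kPa.

2480 kPa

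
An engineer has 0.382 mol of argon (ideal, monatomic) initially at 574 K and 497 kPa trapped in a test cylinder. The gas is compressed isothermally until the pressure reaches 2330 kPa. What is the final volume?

0.782 L

V₁ = nRT₁/P₁ = 0.382×8.314×574/497 = 3.67 L.
Isothermal: T stays 574 K; PV = const ⇒ V₂ = 0.782 L, P₂ = 2330 kPa.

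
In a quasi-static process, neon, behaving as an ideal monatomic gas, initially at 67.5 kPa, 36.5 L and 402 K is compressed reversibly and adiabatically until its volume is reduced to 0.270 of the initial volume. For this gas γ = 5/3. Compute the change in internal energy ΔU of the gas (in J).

n = P₁V₁/(RT₁) = 67.5×36.5/(8.314×402) = 0.737 mol.
Adiabatic: TV^(γ−1) = const ⇒ T₂ = 402×(3.70)^0.667 = 962 K; PV^γ = const ⇒ P₂ = 598 kPa.
For an ideal gas ΔU = nCvΔT with Cv = (3/2)R = 12.5 J/(mol·K).
ΔU = 0.737×12.5×(962−402) = 5150 J.

5150 J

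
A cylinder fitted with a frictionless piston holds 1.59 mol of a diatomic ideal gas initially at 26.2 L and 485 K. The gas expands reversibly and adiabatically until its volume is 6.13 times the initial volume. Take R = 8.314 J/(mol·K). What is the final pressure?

19.3 kPa

P₁ = nRT₁/V₁ = 1.59×8.314×485/26.2 = 245 kPa.
Adiabatic: TV^(γ−1) = const ⇒ T₂ = 485×(0.163)^0.400 = 235 K; PV^γ = const ⇒ P₂ = 19.3 kPa.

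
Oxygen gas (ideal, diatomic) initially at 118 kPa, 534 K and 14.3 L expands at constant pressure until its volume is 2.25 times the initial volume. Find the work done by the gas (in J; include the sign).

2110 J

n = P₁V₁/(RT₁) = 118×14.3/(8.314×534) = 0.380 mol.
Isobaric: P stays 118 kPa; V/T = const ⇒ T₂ = 1200 K, V₂ = 32.2 L.
W = PΔV = 118×(32.2−14.3) kPa·L = 2110 J.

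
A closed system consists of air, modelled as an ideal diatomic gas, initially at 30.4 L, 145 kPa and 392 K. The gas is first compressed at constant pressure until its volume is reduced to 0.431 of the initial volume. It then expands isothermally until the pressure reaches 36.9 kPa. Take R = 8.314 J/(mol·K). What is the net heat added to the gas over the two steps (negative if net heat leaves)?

n = P₁V₁/(RT₁) = 145×30.4/(8.314×392) = 1.35 mol.
Step 1 — Isobaric: P stays 145 kPa; V/T = const ⇒ T₂ = 169 K, V₂ = 13.1 L.
W = PΔV = 145×(13.1−30.4) kPa·L = -2510 J.
ΔU = nCvΔT = 1.35×20.8×(169−392) = -6270 J.
Q = ΔU + W = nCpΔT = -8780 J.
State after step 1: P = 145 kPa, V = 13.1 L, T = 169 K.
Step 2 — Isothermal: T stays 169 K; PV = const ⇒ V₂ = 51.5 L, P₂ = 36.9 kPa.
ΔU = 0 (ideal gas, T constant).
W = nRT ln(V₂/V₁) = 1.35×8.314×169×ln(3.93) = 2600 J.
Q = ΔU + W = 2600 J.
Net over both steps: W = 91.8 J, Q = -6180 J, ΔU = -6270 J.

-6180 J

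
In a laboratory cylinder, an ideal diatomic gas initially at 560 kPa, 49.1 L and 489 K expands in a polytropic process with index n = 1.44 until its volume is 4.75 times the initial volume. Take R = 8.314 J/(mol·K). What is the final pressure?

Polytropic n=1.44: T₂ = T₁(V₁/V₂)^(n−1) = 489×(0.211)^0.44 = 246 K; P₂ = P₁(V₁/V₂)^n = 59.4 kPa.

59.4 kPa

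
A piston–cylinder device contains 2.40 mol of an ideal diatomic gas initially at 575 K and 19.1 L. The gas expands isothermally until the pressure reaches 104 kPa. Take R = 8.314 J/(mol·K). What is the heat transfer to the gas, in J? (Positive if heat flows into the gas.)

20100 J

P₁ = nRT₁/V₁ = 2.40×8.314×575/19.1 = 601 kPa.
Isothermal: T stays 575 K; PV = const ⇒ V₂ = 110 L, P₂ = 104 kPa.
ΔU = 0 (ideal gas, T constant).
W = nRT ln(V₂/V₁) = 2.40×8.314×575×ln(5.78) = 20100 J.
Q = ΔU + W = 20100 J.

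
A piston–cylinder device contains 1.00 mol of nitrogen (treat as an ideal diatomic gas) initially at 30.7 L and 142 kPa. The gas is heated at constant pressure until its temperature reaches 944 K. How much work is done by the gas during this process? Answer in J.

T₁ = P₁V₁/(nR) = 142×30.7/(1.00×8.314) = 524 K.
Isobaric: P stays 142 kPa; V/T = const ⇒ T₂ = 944 K, V₂ = 55.3 L.
W = PΔV = 142×(55.3−30.7) kPa·L = 3490 J.

3490 J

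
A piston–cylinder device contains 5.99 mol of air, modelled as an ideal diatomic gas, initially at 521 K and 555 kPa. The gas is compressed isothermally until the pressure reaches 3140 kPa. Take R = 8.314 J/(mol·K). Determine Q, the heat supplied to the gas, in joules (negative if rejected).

-45000 J

V₁ = nRT₁/P₁ = 5.99×8.314×521/555 = 46.7 L.
Isothermal: T stays 521 K; PV = const ⇒ V₂ = 8.26 L, P₂ = 3140 kPa.
ΔU = 0 (ideal gas, T constant).
W = nRT ln(V₂/V₁) = 5.99×8.314×521×ln(0.177) = -45000 J.
Q = ΔU + W = -45000 J.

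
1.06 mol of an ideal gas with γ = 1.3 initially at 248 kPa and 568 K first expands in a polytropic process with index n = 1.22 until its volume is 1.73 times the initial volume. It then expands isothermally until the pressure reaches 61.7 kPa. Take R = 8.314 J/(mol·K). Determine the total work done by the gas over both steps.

V₁ = nRT₁/P₁ = 1.06×8.314×568/248 = 20.2 L.
Step 1 — Polytropic n=1.22: T₂ = T₁(V₁/V₂)^(n−1) = 568×(0.578)^0.22 = 503 K; P₂ = P₁(V₁/V₂)^n = 127 kPa.
W = (P₁V₁−P₂V₂)/(n−1) = (248×20.2−127×34.9)/0.22 = 2580 J.
ΔU = nCvΔT = 1.06×27.7×(503−568) = -1900 J.
Q = ΔU + W = 689 J.
State after step 1: P = 127 kPa, V = 34.9 L, T = 503 K.
Step 2 — Isothermal: T stays 503 K; PV = const ⇒ V₂ = 71.9 L, P₂ = 61.7 kPa.
ΔU = 0 (ideal gas, T constant).
W = nRT ln(V₂/V₁) = 1.06×8.314×503×ln(2.06) = 3210 J.
Q = ΔU + W = 3210 J.
Net over both steps: W = 5790 J, Q = 3890 J, ΔU = -1900 J.

5790 J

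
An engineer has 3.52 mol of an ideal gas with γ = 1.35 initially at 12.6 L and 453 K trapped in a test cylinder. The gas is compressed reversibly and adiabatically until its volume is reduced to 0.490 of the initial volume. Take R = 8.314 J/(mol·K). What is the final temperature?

581 K

P₁ = nRT₁/V₁ = 3.52×8.314×453/12.6 = 1050 kPa.
Adiabatic: TV^(γ−1) = const ⇒ T₂ = 453×(2.04)^0.350 = 581 K; PV^γ = const ⇒ P₂ = 2760 kPa.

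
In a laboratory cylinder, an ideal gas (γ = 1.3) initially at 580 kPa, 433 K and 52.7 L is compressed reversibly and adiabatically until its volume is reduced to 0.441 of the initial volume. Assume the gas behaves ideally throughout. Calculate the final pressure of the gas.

1680 kPa

Adiabatic: TV^(γ−1) = const ⇒ T₂ = 433×(2.27)^0.300 = 554 K; PV^γ = const ⇒ P₂ = 1680 kPa.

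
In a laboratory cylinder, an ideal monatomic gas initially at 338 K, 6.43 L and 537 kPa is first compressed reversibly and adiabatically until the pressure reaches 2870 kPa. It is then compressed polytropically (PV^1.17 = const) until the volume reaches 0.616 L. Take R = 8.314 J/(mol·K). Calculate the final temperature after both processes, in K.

n = P₁V₁/(RT₁) = 537×6.43/(8.314×338) = 1.23 mol.
Step 1 — Adiabatic: T₂/T₁ = (P₂/P₁)^((γ−1)/γ) ⇒ T₂ = 338×(5.34)^0.400 = 661 K; V₂ = 2.35 L.
ΔU = nCvΔT = 1.23×12.5×(661−338) = 4950 J.
Q = 0 for an adiabatic process, so W = −ΔU = -4950 J.
State after step 1: P = 2870 kPa, V = 2.35 L, T = 661 K.
Step 2 — Polytropic n=1.17: T₂ = T₁(V₁/V₂)^(n−1) = 661×(3.82)^0.17 = 830 K; P₂ = P₁(V₁/V₂)^n = 13800 kPa.
W = (P₁V₁−P₂V₂)/(n−1) = (2870×2.35−13800×0.616)/0.17 = -10200 J.
ΔU = nCvΔT = 1.23×12.5×(830−661) = 2590 J.
Q = ΔU + W = -7570 J.
Net over both steps: W = -15100 J, Q = -7570 J, ΔU = 7540 J.

830 K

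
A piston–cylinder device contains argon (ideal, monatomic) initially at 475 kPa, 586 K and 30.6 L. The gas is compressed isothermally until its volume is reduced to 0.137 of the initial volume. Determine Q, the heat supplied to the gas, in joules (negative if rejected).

-28900 J

n = P₁V₁/(RT₁) = 475×30.6/(8.314×586) = 2.98 mol.
Isothermal: T stays 586 K; PV = const ⇒ V₂ = 4.19 L, P₂ = 3470 kPa.
ΔU = 0 (ideal gas, T constant).
W = nRT ln(V₂/V₁) = 2.98×8.314×586×ln(0.137) = -28900 J.
Q = ΔU + W = -28900 J.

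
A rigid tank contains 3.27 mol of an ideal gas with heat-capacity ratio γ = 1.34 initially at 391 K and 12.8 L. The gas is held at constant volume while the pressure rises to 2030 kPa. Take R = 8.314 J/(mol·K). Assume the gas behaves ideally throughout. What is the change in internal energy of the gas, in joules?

45200 J

P₁ = nRT₁/V₁ = 3.27×8.314×391/12.8 = 830 kPa.
Isochoric: V stays 12.8 L; P/T = const ⇒ T₂ = 956 K, P₂ = 2030 kPa.
For an ideal gas ΔU = nCvΔT with Cv = R/(γ−1) = 24.5 J/(mol·K).
ΔU = 3.27×24.5×(956−391) = 45200 J.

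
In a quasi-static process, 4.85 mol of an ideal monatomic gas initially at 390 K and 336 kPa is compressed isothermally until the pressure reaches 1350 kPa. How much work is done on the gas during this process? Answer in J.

V₁ = nRT₁/P₁ = 4.85×8.314×390/336 = 46.8 L.
Isothermal: T stays 390 K; PV = const ⇒ V₂ = 11.6 L, P₂ = 1350 kPa.
W = nRT ln(V₂/V₁) = 4.85×8.314×390×ln(0.249) = -21900 J.
Work done on the gas = −W_by = 21900 J.

21900 J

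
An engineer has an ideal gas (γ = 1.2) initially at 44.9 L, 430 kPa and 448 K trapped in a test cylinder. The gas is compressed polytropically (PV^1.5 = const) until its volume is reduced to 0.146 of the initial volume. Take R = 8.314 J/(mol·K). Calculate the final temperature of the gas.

1170 K

Polytropic n=1.5: T₂ = T₁(V₁/V₂)^(n−1) = 448×(6.85)^0.50 = 1170 K; P₂ = P₁(V₁/V₂)^n = 7710 kPa.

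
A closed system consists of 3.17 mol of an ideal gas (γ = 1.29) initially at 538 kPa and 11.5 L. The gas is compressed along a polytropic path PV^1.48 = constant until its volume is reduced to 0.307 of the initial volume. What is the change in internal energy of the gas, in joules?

16300 J

T₁ = P₁V₁/(nR) = 538×11.5/(3.17×8.314) = 235 K.
Polytropic n=1.48: T₂ = T₁(V₁/V₂)^(n−1) = 235×(3.26)^0.48 = 414 K; P₂ = P₁(V₁/V₂)^n = 3090 kPa.
For an ideal gas ΔU = nCvΔT with Cv = R/(γ−1) = 28.7 J/(mol·K).
ΔU = 3.17×28.7×(414−235) = 16300 J.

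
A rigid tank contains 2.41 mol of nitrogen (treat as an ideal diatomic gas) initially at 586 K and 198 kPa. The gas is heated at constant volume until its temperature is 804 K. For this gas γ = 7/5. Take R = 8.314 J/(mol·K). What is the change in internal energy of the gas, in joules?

10900 J

V₁ = nRT₁/P₁ = 2.41×8.314×586/198 = 59.3 L.
Isochoric: V stays 59.3 L; P/T = const ⇒ T₂ = 804 K, P₂ = 272 kPa.
For an ideal gas ΔU = nCvΔT with Cv = (5/2)R = 20.8 J/(mol·K).
ΔU = 2.41×20.8×(804−586) = 10900 J.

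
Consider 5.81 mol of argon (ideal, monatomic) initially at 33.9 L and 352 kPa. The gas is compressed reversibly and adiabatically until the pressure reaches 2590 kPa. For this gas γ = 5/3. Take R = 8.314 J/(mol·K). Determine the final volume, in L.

10.2 L

T₁ = P₁V₁/(nR) = 352×33.9/(5.81×8.314) = 247 K.
Adiabatic: T₂/T₁ = (P₂/P₁)^((γ−1)/γ) ⇒ T₂ = 247×(7.36)^0.400 = 549 K; V₂ = 10.2 L.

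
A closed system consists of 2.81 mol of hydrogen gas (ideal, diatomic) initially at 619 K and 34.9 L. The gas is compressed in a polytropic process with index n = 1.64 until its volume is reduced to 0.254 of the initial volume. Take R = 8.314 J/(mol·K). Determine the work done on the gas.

31700 J

P₁ = nRT₁/V₁ = 2.81×8.314×619/34.9 = 414 kPa.
Polytropic n=1.64: T₂ = T₁(V₁/V₂)^(n−1) = 619×(3.94)^0.64 = 1490 K; P₂ = P₁(V₁/V₂)^n = 3920 kPa.
W = (P₁V₁−P₂V₂)/(n−1) = (414×34.9−3920×8.86)/0.64 = -31700 J.
Work done on the gas = −W_by = 31700 J.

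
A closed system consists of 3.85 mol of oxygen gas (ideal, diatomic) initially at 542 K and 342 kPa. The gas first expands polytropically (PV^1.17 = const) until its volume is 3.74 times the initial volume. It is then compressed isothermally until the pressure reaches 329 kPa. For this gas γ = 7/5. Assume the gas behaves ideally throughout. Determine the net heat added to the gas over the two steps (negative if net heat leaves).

-9070 J

V₁ = nRT₁/P₁ = 3.85×8.314×542/342 = 50.7 L.
Step 1 — Polytropic n=1.17: T₂ = T₁(V₁/V₂)^(n−1) = 542×(0.267)^0.17 = 433 K; P₂ = P₁(V₁/V₂)^n = 73.1 kPa.
W = (P₁V₁−P₂V₂)/(n−1) = (342×50.7−73.1×190)/0.17 = 20500 J.
ΔU = nCvΔT = 3.85×20.8×(433−542) = -8710 J.
Q = ΔU + W = 11800 J.
State after step 1: P = 73.1 kPa, V = 190 L, T = 433 K.
Step 2 — Isothermal: T stays 433 K; PV = const ⇒ V₂ = 42.1 L, P₂ = 329 kPa.
ΔU = 0 (ideal gas, T constant).
W = nRT ln(V₂/V₁) = 3.85×8.314×433×ln(0.222) = -20900 J.
Q = ΔU + W = -20900 J.
Net over both steps: W = -359 J, Q = -9070 J, ΔU = -8710 J.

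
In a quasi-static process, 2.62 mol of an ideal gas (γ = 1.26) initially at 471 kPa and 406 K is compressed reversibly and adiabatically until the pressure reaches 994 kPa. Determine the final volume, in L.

V₁ = nRT₁/P₁ = 2.62×8.314×406/471 = 18.8 L.
Adiabatic: T₂/T₁ = (P₂/P₁)^((γ−1)/γ) ⇒ T₂ = 406×(2.11)^0.206 = 474 K; V₂ = 10.4 L.

10.4 L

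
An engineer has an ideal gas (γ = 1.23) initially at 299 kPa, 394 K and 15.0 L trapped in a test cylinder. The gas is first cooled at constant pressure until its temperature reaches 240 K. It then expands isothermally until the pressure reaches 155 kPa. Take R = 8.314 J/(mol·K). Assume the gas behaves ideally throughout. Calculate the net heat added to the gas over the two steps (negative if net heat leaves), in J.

-7580 J

n = P₁V₁/(RT₁) = 299×15.0/(8.314×394) = 1.37 mol.
Step 1 — Isobaric: P stays 299 kPa; V/T = const ⇒ T₂ = 240 K, V₂ = 9.14 L.
W = PΔV = 299×(9.14−15.0) kPa·L = -1750 J.
ΔU = nCvΔT = 1.37×36.1×(240−394) = -7620 J.
Q = ΔU + W = nCpΔT = -9370 J.
State after step 1: P = 299 kPa, V = 9.14 L, T = 240 K.
Step 2 — Isothermal: T stays 240 K; PV = const ⇒ V₂ = 17.6 L, P₂ = 155 kPa.
ΔU = 0 (ideal gas, T constant).
W = nRT ln(V₂/V₁) = 1.37×8.314×240×ln(1.93) = 1790 J.
Q = ΔU + W = 1790 J.
Net over both steps: W = 41.9 J, Q = -7580 J, ΔU = -7620 J.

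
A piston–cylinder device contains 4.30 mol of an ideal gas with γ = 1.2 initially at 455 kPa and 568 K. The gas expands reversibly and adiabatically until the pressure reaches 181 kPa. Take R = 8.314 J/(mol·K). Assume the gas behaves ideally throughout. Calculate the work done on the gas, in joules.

V₁ = nRT₁/P₁ = 4.30×8.314×568/455 = 44.6 L.
Adiabatic: T₂/T₁ = (P₂/P₁)^((γ−1)/γ) ⇒ T₂ = 568×(0.398)^0.167 = 487 K; V₂ = 96.2 L.
ΔU = nCvΔT = 4.30×41.6×(487−568) = -14500 J.
Q = 0 for an adiabatic process, so W = −ΔU = 14500 J.
Work done on the gas = −W_by = -14500 J.

-14500 J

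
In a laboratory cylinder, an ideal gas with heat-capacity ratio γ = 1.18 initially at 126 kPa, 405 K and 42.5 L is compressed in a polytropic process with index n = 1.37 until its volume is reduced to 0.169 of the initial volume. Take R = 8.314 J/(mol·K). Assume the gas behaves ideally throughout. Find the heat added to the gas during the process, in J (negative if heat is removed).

n = P₁V₁/(RT₁) = 126×42.5/(8.314×405) = 1.59 mol.
Polytropic n=1.37: T₂ = T₁(V₁/V₂)^(n−1) = 405×(5.92)^0.37 = 782 K; P₂ = P₁(V₁/V₂)^n = 1440 kPa.
W = (P₁V₁−P₂V₂)/(n−1) = (126×42.5−1440×7.18)/0.37 = -13500 J.
ΔU = nCvΔT = 1.59×46.2×(782−405) = 27700 J.
Q = ΔU + W = 14200 J.

14200 J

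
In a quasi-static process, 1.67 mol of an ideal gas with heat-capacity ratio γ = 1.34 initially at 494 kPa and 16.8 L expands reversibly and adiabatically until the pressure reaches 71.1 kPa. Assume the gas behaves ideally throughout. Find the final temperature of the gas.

T₁ = P₁V₁/(nR) = 494×16.8/(1.67×8.314) = 598 K.
Adiabatic: T₂/T₁ = (P₂/P₁)^((γ−1)/γ) ⇒ T₂ = 598×(0.144)^0.254 = 366 K; V₂ = 71.4 L.

366 K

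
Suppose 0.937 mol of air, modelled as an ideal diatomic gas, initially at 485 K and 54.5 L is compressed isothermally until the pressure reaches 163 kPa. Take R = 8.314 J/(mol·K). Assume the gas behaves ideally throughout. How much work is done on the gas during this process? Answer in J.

3230 J

P₁ = nRT₁/V₁ = 0.937×8.314×485/54.5 = 69.3 kPa.
Isothermal: T stays 485 K; PV = const ⇒ V₂ = 23.2 L, P₂ = 163 kPa.
W = nRT ln(V₂/V₁) = 0.937×8.314×485×ln(0.425) = -3230 J.
Work done on the gas = −W_by = 3230 J.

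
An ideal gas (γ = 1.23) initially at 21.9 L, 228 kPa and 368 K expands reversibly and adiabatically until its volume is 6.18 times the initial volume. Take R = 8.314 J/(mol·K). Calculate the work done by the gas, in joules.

n = P₁V₁/(RT₁) = 228×21.9/(8.314×368) = 1.63 mol.
Adiabatic: TV^(γ−1) = const ⇒ T₂ = 368×(0.162)^0.230 = 242 K; PV^γ = const ⇒ P₂ = 24.3 kPa.
ΔU = nCvΔT = 1.63×36.1×(242−368) = -7430 J.
Q = 0 for an adiabatic process, so W = −ΔU = 7430 J.

7430 J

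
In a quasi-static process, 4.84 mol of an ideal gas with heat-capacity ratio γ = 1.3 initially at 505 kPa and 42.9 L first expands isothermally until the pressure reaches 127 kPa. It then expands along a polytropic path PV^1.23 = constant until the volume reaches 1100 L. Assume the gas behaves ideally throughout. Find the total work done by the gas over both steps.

T₁ = P₁V₁/(nR) = 505×42.9/(4.84×8.314) = 538 K.
Step 1 — Isothermal: T stays 538 K; PV = const ⇒ V₂ = 171 L, P₂ = 127 kPa.
ΔU = 0 (ideal gas, T constant).
W = nRT ln(V₂/V₁) = 4.84×8.314×538×ln(3.98) = 29900 J.
Q = ΔU + W = 29900 J.
State after step 1: P = 127 kPa, V = 171 L, T = 538 K.
Step 2 — Polytropic n=1.23: T₂ = T₁(V₁/V₂)^(n−1) = 538×(0.155)^0.23 = 351 K; P₂ = P₁(V₁/V₂)^n = 12.8 kPa.
W = (P₁V₁−P₂V₂)/(n−1) = (127×171−12.8×1100)/0.23 = 32800 J.
ΔU = nCvΔT = 4.84×27.7×(351−538) = -25200 J.
Q = ΔU + W = 7660 J.
Net over both steps: W = 62700 J, Q = 37600 J, ΔU = -25200 J.

62700 J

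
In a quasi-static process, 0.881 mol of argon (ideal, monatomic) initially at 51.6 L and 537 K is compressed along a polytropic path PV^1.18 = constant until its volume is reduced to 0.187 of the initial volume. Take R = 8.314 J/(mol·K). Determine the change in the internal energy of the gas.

2080 J

P₁ = nRT₁/V₁ = 0.881×8.314×537/51.6 = 76.2 kPa.
Polytropic n=1.18: T₂ = T₁(V₁/V₂)^(n−1) = 537×(5.35)^0.18 = 726 K; P₂ = P₁(V₁/V₂)^n = 551 kPa.
For an ideal gas ΔU = nCvΔT with Cv = (3/2)R = 12.5 J/(mol·K).
ΔU = 0.881×12.5×(726−537) = 2080 J.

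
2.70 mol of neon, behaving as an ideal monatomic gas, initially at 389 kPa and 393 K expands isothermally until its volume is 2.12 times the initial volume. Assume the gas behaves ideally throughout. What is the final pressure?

183 kPa

V₁ = nRT₁/P₁ = 2.70×8.314×393/389 = 22.7 L.
Isothermal: T stays 393 K; PV = const ⇒ V₂ = 48.1 L, P₂ = 183 kPa.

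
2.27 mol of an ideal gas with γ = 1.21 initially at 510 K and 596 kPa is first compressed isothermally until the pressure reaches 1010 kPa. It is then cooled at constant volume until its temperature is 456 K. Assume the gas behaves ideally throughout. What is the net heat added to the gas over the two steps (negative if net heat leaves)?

-9930 J

V₁ = nRT₁/P₁ = 2.27×8.314×510/596 = 16.1 L.
Step 1 — Isothermal: T stays 510 K; PV = const ⇒ V₂ = 9.53 L, P₂ = 1010 kPa.
ΔU = 0 (ideal gas, T constant).
W = nRT ln(V₂/V₁) = 2.27×8.314×510×ln(0.590) = -5080 J.
Q = ΔU + W = -5080 J.
State after step 1: P = 1010 kPa, V = 9.53 L, T = 510 K.
Step 2 — Isochoric: V stays 9.53 L; P/T = const ⇒ T₂ = 456 K, P₂ = 903 kPa.
W = 0 (no volume change).
ΔU = nCvΔT = 2.27×39.6×(456−510) = -4850 J.
Q = ΔU = -4850 J.
Net over both steps: W = -5080 J, Q = -9930 J, ΔU = -4850 J.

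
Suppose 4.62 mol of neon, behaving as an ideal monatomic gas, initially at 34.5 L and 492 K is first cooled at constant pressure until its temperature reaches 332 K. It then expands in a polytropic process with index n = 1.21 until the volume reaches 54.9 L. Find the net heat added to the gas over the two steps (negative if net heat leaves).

-8510 J

P₁ = nRT₁/V₁ = 4.62×8.314×492/34.5 = 548 kPa.
Step 1 — Isobaric: P stays 548 kPa; V/T = const ⇒ T₂ = 332 K, V₂ = 23.3 L.
W = PΔV = 548×(23.3−34.5) kPa·L = -6150 J.
ΔU = nCvΔT = 4.62×12.5×(332−492) = -9220 J.
Q = ΔU + W = nCpΔT = -15400 J.
State after step 1: P = 548 kPa, V = 23.3 L, T = 332 K.
Step 2 — Polytropic n=1.21: T₂ = T₁(V₁/V₂)^(n−1) = 332×(0.424)^0.21 = 277 K; P₂ = P₁(V₁/V₂)^n = 194 kPa.
W = (P₁V₁−P₂V₂)/(n−1) = (548×23.3−194×54.9)/0.21 = 10000 J.
ΔU = nCvΔT = 4.62×12.5×(277−332) = -3150 J.
Q = ΔU + W = 6860 J.
Net over both steps: W = 3870 J, Q = -8510 J, ΔU = -12400 J.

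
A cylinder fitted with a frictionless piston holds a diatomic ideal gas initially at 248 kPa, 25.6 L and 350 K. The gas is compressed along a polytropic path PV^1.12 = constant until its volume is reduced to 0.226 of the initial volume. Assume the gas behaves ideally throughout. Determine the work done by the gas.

n = P₁V₁/(RT₁) = 248×25.6/(8.314×350) = 2.18 mol.
Polytropic n=1.12: T₂ = T₁(V₁/V₂)^(n−1) = 350×(4.42)^0.12 = 418 K; P₂ = P₁(V₁/V₂)^n = 1310 kPa.
W = (P₁V₁−P₂V₂)/(n−1) = (248×25.6−1310×5.79)/0.12 = -10300 J.

-10300 J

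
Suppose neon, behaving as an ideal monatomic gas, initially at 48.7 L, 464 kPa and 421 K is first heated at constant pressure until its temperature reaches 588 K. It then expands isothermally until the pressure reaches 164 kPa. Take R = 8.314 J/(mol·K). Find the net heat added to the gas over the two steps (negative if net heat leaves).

55200 J

n = P₁V₁/(RT₁) = 464×48.7/(8.314×421) = 6.46 mol.
Step 1 — Isobaric: P stays 464 kPa; V/T = const ⇒ T₂ = 588 K, V₂ = 68.0 L.
W = PΔV = 464×(68.0−48.7) kPa·L = 8960 J.
ΔU = nCvΔT = 6.46×12.5×(588−421) = 13400 J.
Q = ΔU + W = nCpΔT = 22400 J.
State after step 1: P = 464 kPa, V = 68.0 L, T = 588 K.
Step 2 — Isothermal: T stays 588 K; PV = const ⇒ V₂ = 192 L, P₂ = 164 kPa.
ΔU = 0 (ideal gas, T constant).
W = nRT ln(V₂/V₁) = 6.46×8.314×588×ln(2.83) = 32800 J.
Q = ΔU + W = 32800 J.
Net over both steps: W = 41800 J, Q = 55200 J, ΔU = 13400 J.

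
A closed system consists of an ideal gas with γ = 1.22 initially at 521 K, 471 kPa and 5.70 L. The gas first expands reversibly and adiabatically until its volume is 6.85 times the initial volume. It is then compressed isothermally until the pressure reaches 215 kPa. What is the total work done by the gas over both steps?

n = P₁V₁/(RT₁) = 471×5.70/(8.314×521) = 0.620 mol.
Step 1 — Adiabatic: TV^(γ−1) = const ⇒ T₂ = 521×(0.146)^0.220 = 341 K; PV^γ = const ⇒ P₂ = 45.0 kPa.
ΔU = nCvΔT = 0.620×37.8×(341−521) = -4210 J.
Q = 0 for an adiabatic process, so W = −ΔU = 4210 J.
State after step 1: P = 45.0 kPa, V = 39.0 L, T = 341 K.
Step 2 — Isothermal: T stays 341 K; PV = const ⇒ V₂ = 8.18 L, P₂ = 215 kPa.
ΔU = 0 (ideal gas, T constant).
W = nRT ln(V₂/V₁) = 0.620×8.314×341×ln(0.209) = -2750 J.
Q = ΔU + W = -2750 J.
Net over both steps: W = 1460 J, Q = -2750 J, ΔU = -4210 J.

1460 J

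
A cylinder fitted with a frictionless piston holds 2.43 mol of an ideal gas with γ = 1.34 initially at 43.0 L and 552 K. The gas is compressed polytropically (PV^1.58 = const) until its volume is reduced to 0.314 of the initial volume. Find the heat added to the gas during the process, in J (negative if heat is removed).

13000 J

P₁ = nRT₁/V₁ = 2.43×8.314×552/43.0 = 259 kPa.
Polytropic n=1.58: T₂ = T₁(V₁/V₂)^(n−1) = 552×(3.18)^0.58 = 1080 K; P₂ = P₁(V₁/V₂)^n = 1620 kPa.
W = (P₁V₁−P₂V₂)/(n−1) = (259×43.0−1620×13.5)/0.58 = -18400 J.
ΔU = nCvΔT = 2.43×24.5×(1080−552) = 31400 J.
Q = ΔU + W = 13000 J.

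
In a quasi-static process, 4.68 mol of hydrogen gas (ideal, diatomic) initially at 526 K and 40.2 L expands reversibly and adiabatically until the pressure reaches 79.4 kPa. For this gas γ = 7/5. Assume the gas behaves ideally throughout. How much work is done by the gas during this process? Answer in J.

21100 J

P₁ = nRT₁/V₁ = 4.68×8.314×526/40.2 = 509 kPa.
Adiabatic: T₂/T₁ = (P₂/P₁)^((γ−1)/γ) ⇒ T₂ = 526×(0.156)^0.286 = 309 K; V₂ = 152 L.
ΔU = nCvΔT = 4.68×20.8×(309−526) = -21100 J.
Q = 0 for an adiabatic process, so W = −ΔU = 21100 J.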